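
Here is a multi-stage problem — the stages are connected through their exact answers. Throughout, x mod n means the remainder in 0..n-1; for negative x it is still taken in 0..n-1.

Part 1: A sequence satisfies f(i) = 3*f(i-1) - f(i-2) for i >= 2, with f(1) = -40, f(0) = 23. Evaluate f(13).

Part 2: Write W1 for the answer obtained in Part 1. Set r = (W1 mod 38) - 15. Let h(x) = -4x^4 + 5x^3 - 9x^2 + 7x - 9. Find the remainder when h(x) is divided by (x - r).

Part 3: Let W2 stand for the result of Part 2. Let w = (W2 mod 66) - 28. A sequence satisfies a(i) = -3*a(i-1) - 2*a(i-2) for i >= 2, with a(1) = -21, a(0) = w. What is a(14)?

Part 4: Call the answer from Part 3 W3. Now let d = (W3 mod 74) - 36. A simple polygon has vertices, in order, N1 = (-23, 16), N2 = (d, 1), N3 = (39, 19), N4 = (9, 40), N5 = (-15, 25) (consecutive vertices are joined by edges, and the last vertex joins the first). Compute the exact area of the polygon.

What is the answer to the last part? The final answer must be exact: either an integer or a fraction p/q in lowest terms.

Part 1: f(2) = 3*(-40) - 1*(23) = -143; iterating: f(2)=-143, f(3)=-389, f(4)=-1024, f(5)=-2683, f(6)=-7025, f(7)=-18392, f(8)=-48151, f(9)=-126061, f(10)=-330032, f(11)=-864035, f(12)=-2262073, f(13)=-5922184; answer -5922184
Part 2: W1 = -5922184; r = -13; remainder = value at the root: -4*(-13)^4 + 5*(-13)^3 - 9*(-13)^2 + 7*(-13)^1 - 9 = (-114244) + (-10985) + (-1521) + (-91) + (-9) = -126850; answer -126850
Part 3: W2 = -126850; w = -26; a(2) = -3*(-21) - 2*(-26) = 115; iterating: a(2)=115, a(3)=-303, a(4)=679, a(5)=-1431, a(6)=2935, a(7)=-5943, a(8)=11959, a(9)=-23991, a(10)=48055, a(11)=-96183, a(12)=192439, a(13)=-384951, a(14)=769975; answer 769975
Part 4: W3 = 769975; d = -31; cross terms: (-23*1 - -31*16)=473, (-31*19 - 39*1)=-628, (39*40 - 9*19)=1389, (9*25 - -15*40)=825, (-15*16 - -23*25)=335; twice the area = |2394| = 2394; area = 1197; answer 1197

1197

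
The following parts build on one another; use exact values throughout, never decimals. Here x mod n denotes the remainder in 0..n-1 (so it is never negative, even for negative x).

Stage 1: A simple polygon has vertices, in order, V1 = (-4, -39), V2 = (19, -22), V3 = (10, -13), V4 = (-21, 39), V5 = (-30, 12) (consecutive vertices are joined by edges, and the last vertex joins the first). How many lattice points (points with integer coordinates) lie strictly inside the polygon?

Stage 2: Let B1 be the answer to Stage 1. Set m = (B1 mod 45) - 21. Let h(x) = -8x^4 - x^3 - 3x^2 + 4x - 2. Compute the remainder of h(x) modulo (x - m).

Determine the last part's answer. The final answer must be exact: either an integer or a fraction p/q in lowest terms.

-168002

Stage 1: cross terms: (-4*-22 - 19*-39)=829, (19*-13 - 10*-22)=-27, (10*39 - -21*-13)=117, (-21*12 - -30*39)=918, (-30*-39 - -4*12)=1218; twice the area = |3055| = 3055; area = 3055/2; boundary points = 1 + 9 + 1 + 9 + 1 = 21; strictly interior points = area - boundary/2 + 1 = 1518; answer 1518
Stage 2: B1 = 1518; m = 12; remainder = value at the root: -8*(12)^4 - 1*(12)^3 - 3*(12)^2 + 4*(12)^1 - 2 = (-165888) + (-1728) + (-432) + (48) + (-2) = -168002; answer -168002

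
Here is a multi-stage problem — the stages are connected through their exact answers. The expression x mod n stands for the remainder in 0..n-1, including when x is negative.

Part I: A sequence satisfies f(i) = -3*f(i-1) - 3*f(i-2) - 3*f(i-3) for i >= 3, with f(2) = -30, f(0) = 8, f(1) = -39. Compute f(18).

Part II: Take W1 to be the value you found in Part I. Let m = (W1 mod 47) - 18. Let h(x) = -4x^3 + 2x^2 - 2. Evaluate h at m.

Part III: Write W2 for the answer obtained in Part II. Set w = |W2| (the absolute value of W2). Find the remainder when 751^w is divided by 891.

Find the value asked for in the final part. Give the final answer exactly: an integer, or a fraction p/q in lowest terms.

295

Part I: f(3) = -3*(-30) - 3*(-39) - 3*(8) = 183; iterating: f(3)=183, f(4)=-342, f(5)=567, f(6)=-1224, f(7)=2997, f(8)=-7020, f(9)=15741, f(10)=-35154, f(11)=79299, f(12)=-179658, f(13)=406539, f(14)=-918540, f(15)=2074977, f(16)=-4688928, f(17)=10597473, f(18)=-23950566; answer -23950566
Part II: W1 = -23950566; m = 5; -4*(5)^3 + 2*(5)^2 - 2 = (-500) + (50) + (-2) = -452; answer -452
Part III: W2 = -452; w = 452; squarings mod 891: 751^1=751, 751^2=889, 751^4=4, 751^8=16, 751^16=256, 751^32=493, 751^64=697, 751^128=214, 751^256=355; 751^452 = 751^4 * 751^64 * 751^128 * 751^256 = 295 (mod 891); answer 295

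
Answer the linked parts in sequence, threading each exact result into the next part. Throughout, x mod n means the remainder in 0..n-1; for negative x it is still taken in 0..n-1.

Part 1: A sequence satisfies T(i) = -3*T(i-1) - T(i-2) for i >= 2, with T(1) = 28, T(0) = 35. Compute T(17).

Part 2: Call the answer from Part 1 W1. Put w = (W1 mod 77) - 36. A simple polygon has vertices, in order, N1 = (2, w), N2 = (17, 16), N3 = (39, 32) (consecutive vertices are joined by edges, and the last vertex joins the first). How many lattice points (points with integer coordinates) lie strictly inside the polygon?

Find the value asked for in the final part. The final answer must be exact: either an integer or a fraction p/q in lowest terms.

7

Part 1: T(2) = -3*(28) - 1*(35) = -119; iterating: T(2)=-119, T(3)=329, T(4)=-868, T(5)=2275, T(6)=-5957, T(7)=15596, T(8)=-40831, T(9)=106897, T(10)=-279860, T(11)=732683, T(12)=-1918189, T(13)=5021884, T(14)=-13147463, T(15)=34420505, T(16)=-90114052, T(17)=235921651; answer 235921651
Part 2: W1 = 235921651; w = 6; cross terms: (2*16 - 17*6)=-70, (17*32 - 39*16)=-80, (39*6 - 2*32)=170; twice the area = |20| = 20; area = 10; boundary points = 5 + 2 + 1 = 8; strictly interior points = area - boundary/2 + 1 = 7; answer 7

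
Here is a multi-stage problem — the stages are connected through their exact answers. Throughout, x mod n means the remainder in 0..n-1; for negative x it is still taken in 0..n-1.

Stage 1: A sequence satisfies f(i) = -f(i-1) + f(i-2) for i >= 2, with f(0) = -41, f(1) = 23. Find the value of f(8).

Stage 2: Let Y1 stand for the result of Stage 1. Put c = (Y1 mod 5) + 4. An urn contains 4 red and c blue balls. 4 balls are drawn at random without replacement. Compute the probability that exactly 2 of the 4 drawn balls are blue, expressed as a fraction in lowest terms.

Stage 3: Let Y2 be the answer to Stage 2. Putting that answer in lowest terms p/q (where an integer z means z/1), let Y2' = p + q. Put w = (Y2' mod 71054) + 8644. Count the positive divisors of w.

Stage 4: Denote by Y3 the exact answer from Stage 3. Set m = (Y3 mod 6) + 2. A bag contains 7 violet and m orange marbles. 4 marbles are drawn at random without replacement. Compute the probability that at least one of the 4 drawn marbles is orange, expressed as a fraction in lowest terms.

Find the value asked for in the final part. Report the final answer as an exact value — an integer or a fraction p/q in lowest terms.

13/18

Stage 1: f(2) = -1*(23) + 1*(-41) = -64; iterating: f(2)=-64, f(3)=87, f(4)=-151, f(5)=238, f(6)=-389, f(7)=627, f(8)=-1016; answer -1016
Stage 2: Y1 = -1016; c = 8; total draws C(12,4) = 495; favorable C(8,2)*C(4,2) = 168; P = 56/165; answer 56/165
Stage 3: Y2 = 56/165; threaded value p + q = 221; w = 8865; 8865 = 3^2 * 5 * 197; number of divisors = (2+1) * (1+1) * (1+1) = 12; answer 12
Stage 4: Y3 = 12; m = 2; total draws C(9,4) = 126; complement C(7,4) = 35; favorable 126 - 35 = 91; P = 13/18; answer 13/18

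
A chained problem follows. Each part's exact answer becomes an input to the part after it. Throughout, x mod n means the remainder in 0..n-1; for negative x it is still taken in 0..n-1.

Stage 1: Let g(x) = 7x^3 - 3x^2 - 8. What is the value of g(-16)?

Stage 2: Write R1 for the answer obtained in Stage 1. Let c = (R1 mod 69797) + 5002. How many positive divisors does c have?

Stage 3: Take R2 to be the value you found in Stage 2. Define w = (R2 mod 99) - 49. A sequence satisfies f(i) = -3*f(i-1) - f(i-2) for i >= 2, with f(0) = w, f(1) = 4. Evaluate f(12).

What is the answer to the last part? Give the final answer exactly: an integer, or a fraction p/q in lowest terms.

Stage 1: 7*(-16)^3 - 3*(-16)^2 - 8 = (-28672) + (-768) + (-8) = -29448; answer -29448
Stage 2: R1 = -29448; c = 45351; 45351 = 3^2 * 5039; number of divisors = (2+1) * (1+1) = 6; answer 6
Stage 3: R2 = 6; w = -43; f(2) = -3*(4) - 1*(-43) = 31; iterating: f(2)=31, f(3)=-97, f(4)=260, f(5)=-683, f(6)=1789, f(7)=-4684, f(8)=12263, f(9)=-32105, f(10)=84052, f(11)=-220051, f(12)=576101; answer 576101

576101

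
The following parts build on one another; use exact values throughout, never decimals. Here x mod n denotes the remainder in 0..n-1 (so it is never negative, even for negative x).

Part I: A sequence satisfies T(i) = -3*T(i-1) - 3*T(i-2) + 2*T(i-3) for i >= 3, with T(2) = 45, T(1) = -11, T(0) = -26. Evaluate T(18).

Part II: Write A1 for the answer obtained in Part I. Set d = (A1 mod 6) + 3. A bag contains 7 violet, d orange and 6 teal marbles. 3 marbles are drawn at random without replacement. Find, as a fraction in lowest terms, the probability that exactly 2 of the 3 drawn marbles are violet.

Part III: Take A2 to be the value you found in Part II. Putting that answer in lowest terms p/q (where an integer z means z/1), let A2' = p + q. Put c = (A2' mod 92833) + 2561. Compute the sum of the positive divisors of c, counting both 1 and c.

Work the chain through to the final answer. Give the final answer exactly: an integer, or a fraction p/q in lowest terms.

5700

Part I: T(3) = -3*(45) - 3*(-11) + 2*(-26) = -154; iterating: T(3)=-154, T(4)=305, T(5)=-363, T(6)=-134, T(7)=2101, T(8)=-6627, T(9)=13310, T(10)=-15847, T(11)=-5643, T(12)=91090, T(13)=-288035, T(14)=579549, T(15)=-692362, T(16)=-237631, T(17)=3949077, T(18)=-12519062; answer -12519062
Part II: A1 = -12519062; d = 7; total draws C(20,3) = 1140; favorable C(7,2)*C(13,1) = 273; P = 91/380; answer 91/380
Part III: A2 = 91/380; threaded value p + q = 471; c = 3032; 3032 = 2^3 * 379; sigma = (1 + 2 + 4 + 8) * (1 + 379) = 15 * 380 = 5700; answer 5700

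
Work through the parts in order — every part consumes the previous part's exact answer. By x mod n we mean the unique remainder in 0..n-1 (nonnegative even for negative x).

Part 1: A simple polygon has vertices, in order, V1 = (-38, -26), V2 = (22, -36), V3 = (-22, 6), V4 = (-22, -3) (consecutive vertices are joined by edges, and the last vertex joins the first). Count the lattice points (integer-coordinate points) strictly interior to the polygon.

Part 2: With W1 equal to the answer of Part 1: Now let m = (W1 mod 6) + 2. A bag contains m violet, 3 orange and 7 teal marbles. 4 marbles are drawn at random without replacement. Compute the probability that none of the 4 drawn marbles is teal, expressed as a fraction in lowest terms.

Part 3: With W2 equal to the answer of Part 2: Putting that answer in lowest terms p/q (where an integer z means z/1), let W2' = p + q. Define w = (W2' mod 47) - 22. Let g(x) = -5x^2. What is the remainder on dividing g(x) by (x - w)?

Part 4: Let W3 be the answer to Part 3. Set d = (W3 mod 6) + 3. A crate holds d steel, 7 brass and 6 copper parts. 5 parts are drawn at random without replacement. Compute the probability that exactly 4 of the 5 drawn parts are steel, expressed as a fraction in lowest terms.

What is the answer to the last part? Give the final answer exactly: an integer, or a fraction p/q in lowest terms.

Part 1: cross terms: (-38*-36 - 22*-26)=1940, (22*6 - -22*-36)=-660, (-22*-3 - -22*6)=198, (-22*-26 - -38*-3)=458; twice the area = |1936| = 1936; area = 968; boundary points = 10 + 2 + 9 + 1 = 22; strictly interior points = area - boundary/2 + 1 = 958; answer 958
Part 2: W1 = 958; m = 6; total draws C(16,4) = 1820; favorable C(9,4) = 126; P = 9/130; answer 9/130
Part 3: W2 = 9/130; threaded value p + q = 139; w = 23; remainder = value at the root: -5*(23)^2 = (-2645) = -2645; answer -2645
Part 4: W3 = -2645; d = 4; total draws C(17,5) = 6188; favorable C(4,4)*C(13,1) = 13; P = 1/476; answer 1/476

1/476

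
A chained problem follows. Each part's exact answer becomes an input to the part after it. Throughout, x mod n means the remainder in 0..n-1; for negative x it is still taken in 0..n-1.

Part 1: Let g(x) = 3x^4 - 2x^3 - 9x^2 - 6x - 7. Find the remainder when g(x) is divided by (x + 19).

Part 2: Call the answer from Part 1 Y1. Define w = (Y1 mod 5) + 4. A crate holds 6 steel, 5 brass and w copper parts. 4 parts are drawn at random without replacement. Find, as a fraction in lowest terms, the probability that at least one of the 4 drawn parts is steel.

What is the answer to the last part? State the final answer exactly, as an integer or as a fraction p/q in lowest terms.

Part 1: remainder = value at the root: 3*(-19)^4 - 2*(-19)^3 - 9*(-19)^2 - 6*(-19)^1 - 7 = (390963) + (13718) + (-3249) + (114) + (-7) = 401539; answer 401539
Part 2: Y1 = 401539; w = 8; total draws C(19,4) = 3876; complement C(13,4) = 715; favorable 3876 - 715 = 3161; P = 3161/3876; answer 3161/3876

3161/3876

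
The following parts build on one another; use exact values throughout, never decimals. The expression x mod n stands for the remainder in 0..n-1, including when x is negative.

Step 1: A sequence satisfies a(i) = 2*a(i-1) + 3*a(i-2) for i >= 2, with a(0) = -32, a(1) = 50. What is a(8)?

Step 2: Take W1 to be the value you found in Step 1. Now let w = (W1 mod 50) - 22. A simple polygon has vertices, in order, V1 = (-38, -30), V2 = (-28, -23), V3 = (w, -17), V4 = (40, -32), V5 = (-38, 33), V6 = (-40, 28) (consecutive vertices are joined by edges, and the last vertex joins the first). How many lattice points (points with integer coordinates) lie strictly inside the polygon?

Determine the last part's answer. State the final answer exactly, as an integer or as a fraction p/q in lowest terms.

1825

Step 1: a(2) = 2*(50) + 3*(-32) = 4; iterating: a(2)=4, a(3)=158, a(4)=328, a(5)=1130, a(6)=3244, a(7)=9878, a(8)=29488; answer 29488
Step 2: W1 = 29488; w = 16; cross terms: (-38*-23 - -28*-30)=34, (-28*-17 - 16*-23)=844, (16*-32 - 40*-17)=168, (40*33 - -38*-32)=104, (-38*28 - -40*33)=256, (-40*-30 - -38*28)=2264; twice the area = |3670| = 3670; area = 1835; boundary points = 1 + 2 + 3 + 13 + 1 + 2 = 22; strictly interior points = area - boundary/2 + 1 = 1825; answer 1825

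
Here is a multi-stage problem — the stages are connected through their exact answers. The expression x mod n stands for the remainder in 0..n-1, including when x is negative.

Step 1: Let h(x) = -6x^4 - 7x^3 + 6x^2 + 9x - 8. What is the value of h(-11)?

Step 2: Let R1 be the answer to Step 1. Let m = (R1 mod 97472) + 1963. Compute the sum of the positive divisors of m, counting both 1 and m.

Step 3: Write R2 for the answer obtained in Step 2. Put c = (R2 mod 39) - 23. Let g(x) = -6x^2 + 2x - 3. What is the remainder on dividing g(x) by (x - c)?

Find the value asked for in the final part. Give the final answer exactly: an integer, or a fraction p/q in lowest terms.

Step 1: -6*(-11)^4 - 7*(-11)^3 + 6*(-11)^2 + 9*(-11)^1 - 8 = (-87846) + (9317) + (726) + (-99) + (-8) = -77910; answer -77910
Step 2: R1 = -77910; m = 21525; 21525 = 3 * 5^2 * 7 * 41; sigma = (1 + 3) * (1 + 5 + 25) * (1 + 7) * (1 + 41) = 4 * 31 * 8 * 42 = 41664; answer 41664
Step 3: R2 = 41664; c = -11; remainder = value at the root: -6*(-11)^2 + 2*(-11)^1 - 3 = (-726) + (-22) + (-3) = -751; answer -751

-751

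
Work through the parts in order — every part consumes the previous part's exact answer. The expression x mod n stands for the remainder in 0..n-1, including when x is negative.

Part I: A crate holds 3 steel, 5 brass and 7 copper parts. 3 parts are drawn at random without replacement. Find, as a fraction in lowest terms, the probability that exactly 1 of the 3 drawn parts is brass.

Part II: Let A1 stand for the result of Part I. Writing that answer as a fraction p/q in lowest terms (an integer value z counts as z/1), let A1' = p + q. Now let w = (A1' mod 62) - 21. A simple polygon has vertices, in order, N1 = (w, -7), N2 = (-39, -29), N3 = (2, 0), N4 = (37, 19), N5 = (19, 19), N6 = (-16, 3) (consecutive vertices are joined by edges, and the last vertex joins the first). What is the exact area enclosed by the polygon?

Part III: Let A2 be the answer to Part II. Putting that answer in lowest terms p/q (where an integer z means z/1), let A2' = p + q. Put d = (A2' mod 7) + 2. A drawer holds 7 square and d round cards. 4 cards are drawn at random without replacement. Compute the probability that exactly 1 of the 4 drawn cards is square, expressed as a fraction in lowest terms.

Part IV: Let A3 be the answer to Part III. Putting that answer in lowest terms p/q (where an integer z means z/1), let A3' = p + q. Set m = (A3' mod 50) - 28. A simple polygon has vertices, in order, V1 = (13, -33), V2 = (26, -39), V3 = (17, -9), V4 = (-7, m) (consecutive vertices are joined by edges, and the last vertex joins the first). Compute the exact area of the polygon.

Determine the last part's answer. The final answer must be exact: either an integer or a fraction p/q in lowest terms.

476

Part I: total draws C(15,3) = 455; favorable C(5,1)*C(10,2) = 225; P = 45/91; answer 45/91
Part II: A1 = 45/91; threaded value p + q = 136; w = -9; cross terms: (-9*-29 - -39*-7)=-12, (-39*0 - 2*-29)=58, (2*19 - 37*0)=38, (37*19 - 19*19)=342, (19*3 - -16*19)=361, (-16*-7 - -9*3)=139; twice the area = |926| = 926; area = 463; answer 463
Part III: A2 = 463; threaded value p + q = 464; d = 4; total draws C(11,4) = 330; favorable C(7,1)*C(4,3) = 28; P = 14/165; answer 14/165
Part IV: A3 = 14/165; threaded value p + q = 179; m = 1; cross terms: (13*-39 - 26*-33)=351, (26*-9 - 17*-39)=429, (17*1 - -7*-9)=-46, (-7*-33 - 13*1)=218; twice the area = |952| = 952; area = 476; answer 476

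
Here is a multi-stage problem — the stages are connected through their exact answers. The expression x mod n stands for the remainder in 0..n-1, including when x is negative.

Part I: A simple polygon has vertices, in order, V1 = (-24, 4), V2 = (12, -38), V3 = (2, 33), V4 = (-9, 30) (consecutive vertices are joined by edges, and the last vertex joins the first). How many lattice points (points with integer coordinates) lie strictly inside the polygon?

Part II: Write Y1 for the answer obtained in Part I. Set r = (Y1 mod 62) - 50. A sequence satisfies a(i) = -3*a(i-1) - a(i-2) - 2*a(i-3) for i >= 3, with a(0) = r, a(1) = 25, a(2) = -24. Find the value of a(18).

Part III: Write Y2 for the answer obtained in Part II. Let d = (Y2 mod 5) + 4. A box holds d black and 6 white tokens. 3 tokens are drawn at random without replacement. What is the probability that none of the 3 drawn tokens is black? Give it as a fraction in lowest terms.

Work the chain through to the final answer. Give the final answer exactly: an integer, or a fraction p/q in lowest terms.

Part I: cross terms: (-24*-38 - 12*4)=864, (12*33 - 2*-38)=472, (2*30 - -9*33)=357, (-9*4 - -24*30)=684; twice the area = |2377| = 2377; area = 2377/2; boundary points = 6 + 1 + 1 + 1 = 9; strictly interior points = area - boundary/2 + 1 = 1185; answer 1185
Part II: Y1 = 1185; r = -43; a(3) = -3*(-24) - 1*(25) - 2*(-43) = 133; iterating: a(3)=133, a(4)=-425, a(5)=1190, a(6)=-3411, a(7)=9893, a(8)=-28648, a(9)=82873, a(10)=-239757, a(11)=693694, a(12)=-2007071, a(13)=5807033, a(14)=-16801416, a(15)=48611357, a(16)=-140646721, a(17)=406931638, a(18)=-1177370907; answer -1177370907
Part III: Y2 = -1177370907; d = 7; total draws C(13,3) = 286; favorable C(6,3) = 20; P = 10/143; answer 10/143

10/143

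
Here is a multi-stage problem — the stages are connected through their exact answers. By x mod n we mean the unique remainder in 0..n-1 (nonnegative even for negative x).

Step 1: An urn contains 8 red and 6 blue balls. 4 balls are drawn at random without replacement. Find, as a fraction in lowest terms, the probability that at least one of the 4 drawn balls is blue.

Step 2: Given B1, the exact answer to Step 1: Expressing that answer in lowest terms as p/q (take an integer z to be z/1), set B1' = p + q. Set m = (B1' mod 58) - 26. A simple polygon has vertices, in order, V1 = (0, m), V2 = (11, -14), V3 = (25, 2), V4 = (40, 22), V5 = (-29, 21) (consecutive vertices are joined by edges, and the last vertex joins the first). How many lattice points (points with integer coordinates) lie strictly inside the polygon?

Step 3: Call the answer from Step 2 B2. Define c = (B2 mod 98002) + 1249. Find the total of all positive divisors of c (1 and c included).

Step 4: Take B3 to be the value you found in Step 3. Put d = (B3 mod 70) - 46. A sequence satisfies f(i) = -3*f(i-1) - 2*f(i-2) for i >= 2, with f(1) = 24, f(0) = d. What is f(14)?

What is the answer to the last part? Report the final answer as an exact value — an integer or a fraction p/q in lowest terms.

Step 1: total draws C(14,4) = 1001; complement C(8,4) = 70; favorable 1001 - 70 = 931; P = 133/143; answer 133/143
Step 2: B1 = 133/143; threaded value p + q = 276; m = 18; cross terms: (0*-14 - 11*18)=-198, (11*2 - 25*-14)=372, (25*22 - 40*2)=470, (40*21 - -29*22)=1478, (-29*18 - 0*21)=-522; twice the area = |1600| = 1600; area = 800; boundary points = 1 + 2 + 5 + 1 + 1 = 10; strictly interior points = area - boundary/2 + 1 = 796; answer 796
Step 3: B2 = 796; c = 2045; 2045 = 5 * 409; sigma = (1 + 5) * (1 + 409) = 6 * 410 = 2460; answer 2460
Step 4: B3 = 2460; d = -36; f(2) = -3*(24) - 2*(-36) = 0; iterating: f(2)=0, f(3)=-48, f(4)=144, f(5)=-336, f(6)=720, f(7)=-1488, f(8)=3024, f(9)=-6096, f(10)=12240, f(11)=-24528, f(12)=49104, f(13)=-98256, f(14)=196560; answer 196560

196560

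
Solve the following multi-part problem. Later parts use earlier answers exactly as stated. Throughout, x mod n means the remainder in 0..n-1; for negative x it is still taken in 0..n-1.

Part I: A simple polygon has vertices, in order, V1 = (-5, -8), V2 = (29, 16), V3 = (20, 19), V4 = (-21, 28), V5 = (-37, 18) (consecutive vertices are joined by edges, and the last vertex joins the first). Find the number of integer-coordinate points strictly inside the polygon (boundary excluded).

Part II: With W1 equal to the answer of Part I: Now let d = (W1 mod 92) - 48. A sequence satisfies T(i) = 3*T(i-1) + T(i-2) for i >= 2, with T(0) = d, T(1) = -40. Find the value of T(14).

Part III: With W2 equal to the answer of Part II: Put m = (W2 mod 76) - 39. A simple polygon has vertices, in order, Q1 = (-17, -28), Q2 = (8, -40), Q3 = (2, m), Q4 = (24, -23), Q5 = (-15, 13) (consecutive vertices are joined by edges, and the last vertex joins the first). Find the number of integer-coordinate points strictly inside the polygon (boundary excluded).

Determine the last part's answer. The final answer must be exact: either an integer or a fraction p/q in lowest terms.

978

Part I: cross terms: (-5*16 - 29*-8)=152, (29*19 - 20*16)=231, (20*28 - -21*19)=959, (-21*18 - -37*28)=658, (-37*-8 - -5*18)=386; twice the area = |2386| = 2386; area = 1193; boundary points = 2 + 3 + 1 + 2 + 2 = 10; strictly interior points = area - boundary/2 + 1 = 1189; answer 1189
Part II: W1 = 1189; d = 37; T(2) = 3*(-40) + 1*(37) = -83; iterating: T(2)=-83, T(3)=-289, T(4)=-950, T(5)=-3139, T(6)=-10367, T(7)=-34240, T(8)=-113087, T(9)=-373501, T(10)=-1233590, T(11)=-4074271, T(12)=-13456403, T(13)=-44443480, T(14)=-146786843; answer -146786843
Part III: W2 = -146786843; m = -26; cross terms: (-17*-40 - 8*-28)=904, (8*-26 - 2*-40)=-128, (2*-23 - 24*-26)=578, (24*13 - -15*-23)=-33, (-15*-28 - -17*13)=641; twice the area = |1962| = 1962; area = 981; boundary points = 1 + 2 + 1 + 3 + 1 = 8; strictly interior points = area - boundary/2 + 1 = 978; answer 978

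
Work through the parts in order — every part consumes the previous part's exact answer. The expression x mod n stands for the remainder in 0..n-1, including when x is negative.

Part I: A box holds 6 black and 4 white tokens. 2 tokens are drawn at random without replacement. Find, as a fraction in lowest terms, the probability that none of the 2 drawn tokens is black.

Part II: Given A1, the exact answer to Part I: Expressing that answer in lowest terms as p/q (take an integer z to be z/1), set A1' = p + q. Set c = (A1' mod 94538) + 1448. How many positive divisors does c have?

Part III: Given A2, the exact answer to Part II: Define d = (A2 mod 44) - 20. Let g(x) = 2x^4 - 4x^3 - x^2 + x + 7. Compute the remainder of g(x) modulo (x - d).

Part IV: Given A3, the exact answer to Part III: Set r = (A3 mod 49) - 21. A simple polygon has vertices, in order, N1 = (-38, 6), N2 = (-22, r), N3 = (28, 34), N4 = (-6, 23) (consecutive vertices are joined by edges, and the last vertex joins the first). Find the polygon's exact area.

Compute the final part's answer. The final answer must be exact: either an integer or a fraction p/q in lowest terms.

224

Part I: total draws C(10,2) = 45; favorable C(4,2) = 6; P = 2/15; answer 2/15
Part II: A1 = 2/15; threaded value p + q = 17; c = 1465; 1465 = 5 * 293; number of divisors = (1+1) * (1+1) = 4; answer 4
Part III: A2 = 4; d = -16; remainder = value at the root: 2*(-16)^4 - 4*(-16)^3 - 1*(-16)^2 + 1*(-16)^1 + 7 = (131072) + (16384) + (-256) + (-16) + (7) = 147191; answer 147191
Part IV: A3 = 147191; r = 23; cross terms: (-38*23 - -22*6)=-742, (-22*34 - 28*23)=-1392, (28*23 - -6*34)=848, (-6*6 - -38*23)=838; twice the area = |-448| = 448; area = 224; answer 224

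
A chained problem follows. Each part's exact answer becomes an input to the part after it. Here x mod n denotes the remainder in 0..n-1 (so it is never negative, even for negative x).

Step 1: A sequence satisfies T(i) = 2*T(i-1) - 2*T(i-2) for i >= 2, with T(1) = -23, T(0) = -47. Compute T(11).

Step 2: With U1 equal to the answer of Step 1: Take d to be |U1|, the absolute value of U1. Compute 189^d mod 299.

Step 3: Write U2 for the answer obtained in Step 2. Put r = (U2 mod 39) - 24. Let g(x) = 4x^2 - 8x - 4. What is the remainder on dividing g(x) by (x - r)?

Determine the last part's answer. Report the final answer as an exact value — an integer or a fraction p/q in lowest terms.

Step 1: T(2) = 2*(-23) - 2*(-47) = 48; iterating: T(2)=48, T(3)=142, T(4)=188, T(5)=92, T(6)=-192, T(7)=-568, T(8)=-752, T(9)=-368, T(10)=768, T(11)=2272; answer 2272
Step 2: U1 = 2272; d = 2272; squarings mod 299: 189^1=189, 189^2=140, 189^4=165, 189^8=16, 189^16=256, 189^32=55, 189^64=35, 189^128=29, 189^256=243, 189^512=146, 189^1024=87, 189^2048=94; 189^2272 = 189^32 * 189^64 * 189^128 * 189^2048 = 100 (mod 299); answer 100
Step 3: U2 = 100; r = -2; remainder = value at the root: 4*(-2)^2 - 8*(-2)^1 - 4 = (16) + (16) + (-4) = 28; answer 28

28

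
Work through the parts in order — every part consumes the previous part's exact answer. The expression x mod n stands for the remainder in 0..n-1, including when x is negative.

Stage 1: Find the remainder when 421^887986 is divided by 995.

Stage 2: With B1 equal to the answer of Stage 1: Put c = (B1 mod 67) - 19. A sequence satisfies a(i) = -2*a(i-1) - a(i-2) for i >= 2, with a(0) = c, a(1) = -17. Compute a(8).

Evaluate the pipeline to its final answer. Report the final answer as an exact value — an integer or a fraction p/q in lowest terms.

Stage 1: squarings mod 995: 421^1=421, 421^2=131, 421^4=246, 421^8=816, 421^16=201, 421^32=601, 421^64=16, 421^128=256, 421^256=861, 421^512=46, 421^1024=126, 421^2048=951, 421^4096=941, 421^8192=926, 421^16384=781, 421^32768=26, 421^65536=676, 421^131072=271, 421^262144=806, 421^524288=896; 421^887986 = 421^2 * 421^16 * 421^32 * 421^128 * 421^1024 * 421^2048 * 421^32768 * 421^65536 * 421^262144 * 421^524288 = 976 (mod 995); answer 976
Stage 2: B1 = 976; c = 19; a(2) = -2*(-17) - 1*(19) = 15; iterating: a(2)=15, a(3)=-13, a(4)=11, a(5)=-9, a(6)=7, a(7)=-5, a(8)=3; answer 3

3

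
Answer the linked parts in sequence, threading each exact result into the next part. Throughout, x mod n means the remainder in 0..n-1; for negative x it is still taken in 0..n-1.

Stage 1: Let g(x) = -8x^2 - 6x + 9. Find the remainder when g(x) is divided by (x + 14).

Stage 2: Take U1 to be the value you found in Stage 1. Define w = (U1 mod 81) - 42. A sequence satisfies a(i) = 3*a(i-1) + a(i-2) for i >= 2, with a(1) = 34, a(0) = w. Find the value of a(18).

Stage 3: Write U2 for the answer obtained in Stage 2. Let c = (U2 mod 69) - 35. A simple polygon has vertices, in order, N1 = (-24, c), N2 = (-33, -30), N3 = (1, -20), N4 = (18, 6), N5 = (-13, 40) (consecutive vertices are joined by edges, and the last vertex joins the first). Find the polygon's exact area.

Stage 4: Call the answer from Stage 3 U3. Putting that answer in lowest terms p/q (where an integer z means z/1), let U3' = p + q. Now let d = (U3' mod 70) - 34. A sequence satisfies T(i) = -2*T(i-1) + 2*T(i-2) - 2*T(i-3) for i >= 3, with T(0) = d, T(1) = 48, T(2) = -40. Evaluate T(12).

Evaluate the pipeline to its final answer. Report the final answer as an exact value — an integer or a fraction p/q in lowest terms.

-3288608

Stage 1: remainder = value at the root: -8*(-14)^2 - 6*(-14)^1 + 9 = (-1568) + (84) + (9) = -1475; answer -1475
Stage 2: U1 = -1475; w = 22; a(2) = 3*(34) + 1*(22) = 124; iterating: a(2)=124, a(3)=406, a(4)=1342, a(5)=4432, a(6)=14638, a(7)=48346, a(8)=159676, a(9)=527374, a(10)=1741798, a(11)=5752768, a(12)=19000102, a(13)=62753074, a(14)=207259324, a(15)=684531046, a(16)=2260852462, a(17)=7467088432, a(18)=24662117758; answer 24662117758
Stage 3: U2 = 24662117758; c = -1; cross terms: (-24*-30 - -33*-1)=687, (-33*-20 - 1*-30)=690, (1*6 - 18*-20)=366, (18*40 - -13*6)=798, (-13*-1 - -24*40)=973; twice the area = |3514| = 3514; area = 1757; answer 1757
Stage 4: U3 = 1757; threaded value p + q = 1758; d = -26; T(3) = -2*(-40) + 2*(48) - 2*(-26) = 228; iterating: T(3)=228, T(4)=-632, T(5)=1800, T(6)=-5320, T(7)=15504, T(8)=-45248, T(9)=132144, T(10)=-385792, T(11)=1126368, T(12)=-3288608; answer -3288608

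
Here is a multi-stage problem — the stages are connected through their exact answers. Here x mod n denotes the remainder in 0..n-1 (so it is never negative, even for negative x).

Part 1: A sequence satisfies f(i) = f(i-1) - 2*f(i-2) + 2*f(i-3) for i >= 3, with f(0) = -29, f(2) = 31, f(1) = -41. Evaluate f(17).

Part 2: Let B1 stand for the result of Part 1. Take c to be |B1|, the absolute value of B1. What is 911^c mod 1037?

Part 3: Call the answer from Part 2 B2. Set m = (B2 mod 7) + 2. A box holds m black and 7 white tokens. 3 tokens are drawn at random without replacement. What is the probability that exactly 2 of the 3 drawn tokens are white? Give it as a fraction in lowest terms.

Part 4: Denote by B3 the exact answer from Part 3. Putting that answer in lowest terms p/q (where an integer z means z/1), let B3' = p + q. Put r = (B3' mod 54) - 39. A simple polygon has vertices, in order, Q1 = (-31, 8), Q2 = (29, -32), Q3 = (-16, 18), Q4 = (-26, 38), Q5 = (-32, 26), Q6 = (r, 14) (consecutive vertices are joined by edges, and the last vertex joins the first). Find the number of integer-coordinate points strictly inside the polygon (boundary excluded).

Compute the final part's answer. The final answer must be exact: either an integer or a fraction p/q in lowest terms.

Part 1: f(3) = 1*(31) - 2*(-41) + 2*(-29) = 55; iterating: f(3)=55, f(4)=-89, f(5)=-137, f(6)=151, f(7)=247, f(8)=-329, f(9)=-521, f(10)=631, f(11)=1015, f(12)=-1289, f(13)=-2057, f(14)=2551, f(15)=4087, f(16)=-5129, f(17)=-8201; answer -8201
Part 2: B1 = -8201; c = 8201; squarings mod 1037: 911^1=911, 911^2=321, 911^4=378, 911^8=815, 911^16=545, 911^32=443, 911^64=256, 911^128=205, 911^256=545, 911^512=443, 911^1024=256, 911^2048=205, 911^4096=545, 911^8192=443; 911^8201 = 911^1 * 911^8 * 911^8192 = 483 (mod 1037); answer 483
Part 3: B2 = 483; m = 2; total draws C(9,3) = 84; favorable C(7,2)*C(2,1) = 42; P = 1/2; answer 1/2
Part 4: B3 = 1/2; threaded value p + q = 3; r = -36; cross terms: (-31*-32 - 29*8)=760, (29*18 - -16*-32)=10, (-16*38 - -26*18)=-140, (-26*26 - -32*38)=540, (-32*14 - -36*26)=488, (-36*8 - -31*14)=146; twice the area = |1804| = 1804; area = 902; boundary points = 20 + 5 + 10 + 6 + 4 + 1 = 46; strictly interior points = area - boundary/2 + 1 = 880; answer 880

880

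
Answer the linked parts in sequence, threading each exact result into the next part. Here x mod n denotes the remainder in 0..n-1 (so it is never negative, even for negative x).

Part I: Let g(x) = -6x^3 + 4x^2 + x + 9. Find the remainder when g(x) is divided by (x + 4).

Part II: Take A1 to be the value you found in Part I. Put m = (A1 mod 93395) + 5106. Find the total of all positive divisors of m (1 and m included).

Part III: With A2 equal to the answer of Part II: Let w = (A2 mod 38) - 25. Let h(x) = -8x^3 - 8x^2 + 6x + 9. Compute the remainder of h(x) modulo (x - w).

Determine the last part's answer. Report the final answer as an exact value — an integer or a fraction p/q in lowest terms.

5139

Part I: remainder = value at the root: -6*(-4)^3 + 4*(-4)^2 + 1*(-4)^1 + 9 = (384) + (64) + (-4) + (9) = 453; answer 453
Part II: A1 = 453; m = 5559; 5559 = 3 * 17 * 109; sigma = (1 + 3) * (1 + 17) * (1 + 109) = 4 * 18 * 110 = 7920; answer 7920
Part III: A2 = 7920; w = -9; remainder = value at the root: -8*(-9)^3 - 8*(-9)^2 + 6*(-9)^1 + 9 = (5832) + (-648) + (-54) + (9) = 5139; answer 5139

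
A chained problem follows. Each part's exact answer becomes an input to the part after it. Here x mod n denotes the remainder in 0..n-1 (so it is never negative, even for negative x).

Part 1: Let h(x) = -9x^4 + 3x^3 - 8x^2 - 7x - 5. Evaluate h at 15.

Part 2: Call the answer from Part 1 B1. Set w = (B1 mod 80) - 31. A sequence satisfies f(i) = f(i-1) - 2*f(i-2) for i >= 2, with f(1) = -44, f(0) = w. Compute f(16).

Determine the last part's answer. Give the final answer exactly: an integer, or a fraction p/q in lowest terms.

Part 1: -9*(15)^4 + 3*(15)^3 - 8*(15)^2 - 7*(15)^1 - 5 = (-455625) + (10125) + (-1800) + (-105) + (-5) = -447410; answer -447410
Part 2: B1 = -447410; w = -1; f(2) = 1*(-44) - 2*(-1) = -42; iterating: f(2)=-42, f(3)=46, f(4)=130, f(5)=38, f(6)=-222, f(7)=-298, f(8)=146, f(9)=742, f(10)=450, f(11)=-1034, f(12)=-1934, f(13)=134, f(14)=4002, f(15)=3734, f(16)=-4270; answer -4270

-4270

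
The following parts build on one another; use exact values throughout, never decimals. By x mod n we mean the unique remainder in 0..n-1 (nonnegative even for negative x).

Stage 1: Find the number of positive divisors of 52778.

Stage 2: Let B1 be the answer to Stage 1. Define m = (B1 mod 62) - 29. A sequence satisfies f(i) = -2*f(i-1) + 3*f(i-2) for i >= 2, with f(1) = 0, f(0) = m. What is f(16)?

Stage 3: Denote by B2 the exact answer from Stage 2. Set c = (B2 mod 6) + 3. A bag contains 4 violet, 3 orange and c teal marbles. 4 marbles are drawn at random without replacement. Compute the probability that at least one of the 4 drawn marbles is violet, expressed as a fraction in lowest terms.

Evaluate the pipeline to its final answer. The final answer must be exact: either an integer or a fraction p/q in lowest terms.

589/715

Stage 1: 52778 = 2 * 11 * 2399; number of divisors = (1+1) * (1+1) * (1+1) = 8; answer 8
Stage 2: B1 = 8; m = -21; f(2) = -2*(0) + 3*(-21) = -63; iterating: f(2)=-63, f(3)=126, f(4)=-441, f(5)=1260, f(6)=-3843, f(7)=11466, f(8)=-34461, f(9)=103320, f(10)=-310023, f(11)=930006, f(12)=-2790081, f(13)=8370180, f(14)=-25110603, f(15)=75331746, f(16)=-225995301; answer -225995301
Stage 3: B2 = -225995301; c = 6; total draws C(13,4) = 715; complement C(9,4) = 126; favorable 715 - 126 = 589; P = 589/715; answer 589/715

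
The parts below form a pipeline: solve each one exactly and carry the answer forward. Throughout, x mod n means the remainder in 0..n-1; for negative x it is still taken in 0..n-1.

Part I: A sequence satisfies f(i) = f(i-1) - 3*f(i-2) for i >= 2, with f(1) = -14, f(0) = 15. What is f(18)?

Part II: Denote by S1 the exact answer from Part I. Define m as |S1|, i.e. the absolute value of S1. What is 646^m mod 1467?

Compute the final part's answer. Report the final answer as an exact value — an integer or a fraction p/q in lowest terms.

Part I: f(2) = 1*(-14) - 3*(15) = -59; iterating: f(2)=-59, f(3)=-17, f(4)=160, f(5)=211, f(6)=-269, f(7)=-902, f(8)=-95, f(9)=2611, f(10)=2896, f(11)=-4937, f(12)=-13625, f(13)=1186, f(14)=42061, f(15)=38503, f(16)=-87680, f(17)=-203189, f(18)=59851; answer 59851
Part II: S1 = 59851; m = 59851; squarings mod 1467: 646^1=646, 646^2=688, 646^4=970, 646^8=553, 646^16=673, 646^32=1093, 646^64=511, 646^128=1462, 646^256=25, 646^512=625, 646^1024=403, 646^2048=1039, 646^4096=1276, 646^8192=1273, 646^16384=961, 646^32768=778; 646^59851 = 646^1 * 646^2 * 646^8 * 646^64 * 646^128 * 646^256 * 646^2048 * 646^8192 * 646^16384 * 646^32768 = 1006 (mod 1467); answer 1006

1006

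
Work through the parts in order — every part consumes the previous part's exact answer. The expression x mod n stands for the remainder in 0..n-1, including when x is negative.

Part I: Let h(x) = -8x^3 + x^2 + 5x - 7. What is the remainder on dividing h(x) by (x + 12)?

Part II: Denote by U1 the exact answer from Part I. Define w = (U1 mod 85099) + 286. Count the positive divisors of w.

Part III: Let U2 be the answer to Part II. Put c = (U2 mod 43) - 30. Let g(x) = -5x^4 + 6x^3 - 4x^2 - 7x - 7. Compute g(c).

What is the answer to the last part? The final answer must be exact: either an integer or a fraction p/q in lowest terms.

-2392865

Part I: remainder = value at the root: -8*(-12)^3 + 1*(-12)^2 + 5*(-12)^1 - 7 = (13824) + (144) + (-60) + (-7) = 13901; answer 13901
Part II: U1 = 13901; w = 14187; 14187 = 3 * 4729; number of divisors = (1+1) * (1+1) = 4; answer 4
Part III: U2 = 4; c = -26; -5*(-26)^4 + 6*(-26)^3 - 4*(-26)^2 - 7*(-26)^1 - 7 = (-2284880) + (-105456) + (-2704) + (182) + (-7) = -2392865; answer -2392865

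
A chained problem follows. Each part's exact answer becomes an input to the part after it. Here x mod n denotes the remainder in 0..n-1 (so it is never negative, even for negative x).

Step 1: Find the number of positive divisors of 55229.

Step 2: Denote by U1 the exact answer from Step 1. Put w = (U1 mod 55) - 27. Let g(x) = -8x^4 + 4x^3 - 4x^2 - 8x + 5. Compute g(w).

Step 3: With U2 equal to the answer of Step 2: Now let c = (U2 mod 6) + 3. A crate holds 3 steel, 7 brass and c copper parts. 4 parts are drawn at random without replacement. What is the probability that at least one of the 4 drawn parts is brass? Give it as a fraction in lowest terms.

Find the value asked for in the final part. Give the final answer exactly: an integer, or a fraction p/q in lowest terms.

Step 1: 55229 is prime, so its only divisors are 1 and 55229; count = 2; answer 2
Step 2: U1 = 2; w = -25; -8*(-25)^4 + 4*(-25)^3 - 4*(-25)^2 - 8*(-25)^1 + 5 = (-3125000) + (-62500) + (-2500) + (200) + (5) = -3189795; answer -3189795
Step 3: U2 = -3189795; c = 6; total draws C(16,4) = 1820; complement C(9,4) = 126; favorable 1820 - 126 = 1694; P = 121/130; answer 121/130

121/130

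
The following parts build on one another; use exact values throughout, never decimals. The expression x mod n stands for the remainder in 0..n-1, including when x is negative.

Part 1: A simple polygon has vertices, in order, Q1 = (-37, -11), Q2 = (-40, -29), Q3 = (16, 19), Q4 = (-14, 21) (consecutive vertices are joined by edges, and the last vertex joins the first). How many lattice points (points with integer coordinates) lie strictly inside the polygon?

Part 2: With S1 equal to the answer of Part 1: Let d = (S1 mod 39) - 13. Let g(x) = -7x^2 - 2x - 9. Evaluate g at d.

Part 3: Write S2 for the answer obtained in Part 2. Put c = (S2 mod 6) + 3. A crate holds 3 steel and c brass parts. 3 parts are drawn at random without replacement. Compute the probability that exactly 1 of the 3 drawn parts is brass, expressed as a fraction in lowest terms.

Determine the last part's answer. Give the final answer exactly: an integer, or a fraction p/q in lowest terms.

Part 1: cross terms: (-37*-29 - -40*-11)=633, (-40*19 - 16*-29)=-296, (16*21 - -14*19)=602, (-14*-11 - -37*21)=931; twice the area = |1870| = 1870; area = 935; boundary points = 3 + 8 + 2 + 1 = 14; strictly interior points = area - boundary/2 + 1 = 929; answer 929
Part 2: S1 = 929; d = 19; -7*(19)^2 - 2*(19)^1 - 9 = (-2527) + (-38) + (-9) = -2574; answer -2574
Part 3: S2 = -2574; c = 3; total draws C(6,3) = 20; favorable C(3,1)*C(3,2) = 9; P = 9/20; answer 9/20

9/20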